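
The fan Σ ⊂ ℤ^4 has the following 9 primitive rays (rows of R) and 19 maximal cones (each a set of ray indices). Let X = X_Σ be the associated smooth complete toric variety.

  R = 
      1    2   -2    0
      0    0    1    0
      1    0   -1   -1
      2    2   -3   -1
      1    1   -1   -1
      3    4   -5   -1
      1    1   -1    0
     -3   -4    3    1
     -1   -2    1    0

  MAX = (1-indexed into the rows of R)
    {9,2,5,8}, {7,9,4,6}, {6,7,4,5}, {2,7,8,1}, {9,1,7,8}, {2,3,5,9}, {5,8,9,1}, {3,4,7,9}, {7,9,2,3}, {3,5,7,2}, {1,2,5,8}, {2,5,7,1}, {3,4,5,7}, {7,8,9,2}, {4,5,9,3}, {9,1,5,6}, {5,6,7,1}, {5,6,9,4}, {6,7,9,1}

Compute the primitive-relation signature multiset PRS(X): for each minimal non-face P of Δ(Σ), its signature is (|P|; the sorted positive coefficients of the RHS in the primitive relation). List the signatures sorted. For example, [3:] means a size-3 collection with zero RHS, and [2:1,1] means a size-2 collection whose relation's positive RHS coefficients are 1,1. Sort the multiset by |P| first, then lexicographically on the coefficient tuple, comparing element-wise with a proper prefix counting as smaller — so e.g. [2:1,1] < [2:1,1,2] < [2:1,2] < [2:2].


Minimal non-faces — 11 found among 9 rays, 19 max cones:

  P = {1,3}:  v_{1} + v_{3} = v_{4}  ⇒ sig = [2:1]
  P = {1,4}:  v_{1} + v_{4} = v_{6}  ⇒ sig = [2:1]
  P = {2,4}:  v_{2} + v_{4} = v_{5} + v_{7}  ⇒ sig = [2:1,1]
  P = {2,6}:  v_{2} + v_{6} = v_{1} + v_{5} + v_{7}  ⇒ sig = [2:1,1,1]
  P = {4,8}:  v_{4} + v_{8} = v_{1} + 2·v_{9}  ⇒ sig = [2:1,2]
  P = {3,6}:  v_{3} + v_{6} = 2·v_{4}  ⇒ sig = [2:2]
  P = {3,8}:  v_{3} + v_{8} = 2·v_{9}  ⇒ sig = [2:2]
  P = {6,8}:  v_{6} + v_{8} = 2·v_{1} + 2·v_{9}  ⇒ sig = [2:2,2]
  P = {1,2,9}:  v_{1} + v_{2} + v_{9} = 0  ⇒ sig = [3:]
  P = {5,7,8}:  v_{5} + v_{7} + v_{8} = v_{9}  ⇒ sig = [3:1]
  P = {5,7,9}:  v_{5} + v_{7} + v_{9} = v_{3}  ⇒ sig = [3:1]

Signatures (|P|; sorted positive RHS coefficients), sorted:
[[2:1], [2:1], [2:1,1], [2:1,1,1], [2:1,2], [2:2], [2:2], [2:2,2], [3:], [3:1], [3:1]]


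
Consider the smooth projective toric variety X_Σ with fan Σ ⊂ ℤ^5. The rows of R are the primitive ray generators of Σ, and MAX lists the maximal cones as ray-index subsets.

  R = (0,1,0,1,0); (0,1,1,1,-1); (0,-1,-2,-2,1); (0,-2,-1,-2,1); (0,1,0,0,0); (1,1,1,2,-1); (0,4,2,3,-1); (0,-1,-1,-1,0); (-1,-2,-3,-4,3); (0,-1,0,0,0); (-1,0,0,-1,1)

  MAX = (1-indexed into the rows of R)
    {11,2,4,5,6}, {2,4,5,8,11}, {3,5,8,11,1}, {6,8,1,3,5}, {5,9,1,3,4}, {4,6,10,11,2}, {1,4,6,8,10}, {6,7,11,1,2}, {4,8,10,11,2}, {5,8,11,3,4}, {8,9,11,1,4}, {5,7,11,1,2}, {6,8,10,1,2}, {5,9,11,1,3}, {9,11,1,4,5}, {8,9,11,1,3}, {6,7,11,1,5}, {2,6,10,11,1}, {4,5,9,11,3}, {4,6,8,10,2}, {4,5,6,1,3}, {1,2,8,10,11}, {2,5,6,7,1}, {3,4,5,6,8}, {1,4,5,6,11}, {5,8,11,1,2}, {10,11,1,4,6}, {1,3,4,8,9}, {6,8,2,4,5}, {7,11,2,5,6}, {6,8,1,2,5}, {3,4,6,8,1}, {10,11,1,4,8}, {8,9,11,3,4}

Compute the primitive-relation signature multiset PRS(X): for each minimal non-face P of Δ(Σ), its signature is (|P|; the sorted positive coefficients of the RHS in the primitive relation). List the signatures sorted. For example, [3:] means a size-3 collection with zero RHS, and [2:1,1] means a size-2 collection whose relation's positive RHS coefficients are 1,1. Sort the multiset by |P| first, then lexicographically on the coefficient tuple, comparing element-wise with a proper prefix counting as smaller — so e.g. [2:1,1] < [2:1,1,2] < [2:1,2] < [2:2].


18 minimal non-faces of Δ(Σ) (on 11 rays):

  P={5,10}:  v_{5} + v_{10} = 0 ; sig = [2:]
  P={2,3}:  v_{2} + v_{3} = v_{5} + v_{8} ; sig = [2:1,1]
  P={2,9}:  v_{2} + v_{9} = v_{3} + v_{11} ; sig = [2:1,1]
  P={3,10}:  v_{3} + v_{10} = v_{1} + v_{4} + v_{8} ; sig = [2:1,1,1]
  P={4,7}:  v_{4} + v_{7} = v_{5} + v_{6} + v_{11} ; sig = [2:1,1,1]
  P={7,8}:  v_{7} + v_{8} = v_{1} + v_{2} + v_{5} ; sig = [2:1,1,1]
  P={7,10}:  v_{7} + v_{10} = v_{1} + v_{2} + v_{6} + v_{11} ; sig = [2:1,1,1,1]
  P={7,9}:  v_{7} + v_{9} = 2·v_{1} + v_{4} + 2·v_{5} + v_{11} ; sig = [2:1,1,2,2]
  P={9,10}:  v_{9} + v_{10} = 2·v_{1} + 2·v_{4} + v_{8} + v_{11} ; sig = [2:1,1,2,2]
  P={3,7}:  v_{3} + v_{7} = v_{1} + 2·v_{5} ; sig = [2:1,2]
  P={6,9}:  v_{6} + v_{9} = 2·v_{1} + 2·v_{4} + v_{5} ; sig = [2:1,2,2]
  P={1,2,4}:  v_{1} + v_{2} + v_{4} = 0 ; sig = [3:]
  P={6,8,11}:  v_{6} + v_{8} + v_{11} = 0 ; sig = [3:]
  P={3,6,11}:  v_{3} + v_{6} + v_{11} = v_{1} + v_{4} + v_{5} ; sig = [3:1,1,1]
  P={5,8,9}:  v_{5} + v_{8} + v_{9} = 2·v_{3} + v_{11} ; sig = [3:1,2]
  P={1,3,4,11}:  v_{1} + v_{3} + v_{4} + v_{11} = v_{9} ; sig = [4:1]
  P={1,4,5,8}:  v_{1} + v_{4} + v_{5} + v_{8} = v_{3} ; sig = [4:1]
  P={1,2,5,6,11}:  v_{1} + v_{2} + v_{5} + v_{6} + v_{11} = v_{7} ; sig = [5:1]

Signatures (|P|; sorted positive RHS coefficients), sorted:
    [2:]
    [2:1,1]
    [2:1,1]
    [2:1,1,1]
    [2:1,1,1]
    [2:1,1,1]
    [2:1,1,1,1]
    [2:1,1,2,2]
    [2:1,1,2,2]
    [2:1,2]
    [2:1,2,2]
    [3:]
    [3:]
    [3:1,1,1]
    [3:1,2]
    [4:1]
    [4:1]
    [5:1]


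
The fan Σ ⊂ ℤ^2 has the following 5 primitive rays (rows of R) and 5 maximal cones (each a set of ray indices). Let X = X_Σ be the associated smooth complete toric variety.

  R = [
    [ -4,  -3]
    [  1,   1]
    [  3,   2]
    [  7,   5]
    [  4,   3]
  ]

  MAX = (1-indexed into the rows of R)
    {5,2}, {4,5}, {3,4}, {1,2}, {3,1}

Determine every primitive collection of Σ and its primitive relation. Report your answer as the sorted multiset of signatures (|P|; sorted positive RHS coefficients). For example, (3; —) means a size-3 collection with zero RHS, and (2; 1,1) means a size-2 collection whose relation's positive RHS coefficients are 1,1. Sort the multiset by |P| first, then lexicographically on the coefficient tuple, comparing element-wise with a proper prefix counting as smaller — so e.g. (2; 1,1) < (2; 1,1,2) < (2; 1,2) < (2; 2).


Minimal non-faces — 5 found among 5 rays, 5 max cones:

  • {1,5}:  v_{1} + v_{5} = 0  ⟹  sig = (2; —)
  • {1,4}:  v_{1} + v_{4} = v_{3}  ⟹  sig = (2; 1)
  • {2,3}:  v_{2} + v_{3} = v_{5}  ⟹  sig = (2; 1)
  • {3,5}:  v_{3} + v_{5} = v_{4}  ⟹  sig = (2; 1)
  • {2,4}:  v_{2} + v_{4} = 2·v_{5}  ⟹  sig = (2; 2)

Hence PRS(X_Σ) =
[(2; —), (2; 1), (2; 1), (2; 1), (2; 2)]


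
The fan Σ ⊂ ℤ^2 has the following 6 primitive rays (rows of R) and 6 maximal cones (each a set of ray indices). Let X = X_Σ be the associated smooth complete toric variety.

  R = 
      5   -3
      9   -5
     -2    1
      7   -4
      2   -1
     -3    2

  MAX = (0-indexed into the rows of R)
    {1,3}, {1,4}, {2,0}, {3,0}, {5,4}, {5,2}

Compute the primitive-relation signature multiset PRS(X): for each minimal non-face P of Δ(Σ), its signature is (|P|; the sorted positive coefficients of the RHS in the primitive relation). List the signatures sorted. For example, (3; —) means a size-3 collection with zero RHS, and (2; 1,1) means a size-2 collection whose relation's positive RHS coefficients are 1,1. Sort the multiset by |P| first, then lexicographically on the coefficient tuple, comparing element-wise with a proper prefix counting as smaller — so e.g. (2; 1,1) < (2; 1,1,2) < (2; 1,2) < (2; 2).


9 minimal non-faces of Δ(Σ) (on 6 rays):

  {2,4}:  v_{2} + v_{4} = 0  →  sig = (2; —)
  {0,4}:  v_{0} + v_{4} = v_{3}  →  sig = (2; 1)
  {0,5}:  v_{0} + v_{5} = v_{4}  →  sig = (2; 1)
  {1,2}:  v_{1} + v_{2} = v_{3}  →  sig = (2; 1)
  {2,3}:  v_{2} + v_{3} = v_{0}  →  sig = (2; 1)
  {3,4}:  v_{3} + v_{4} = v_{1}  →  sig = (2; 1)
  {0,1}:  v_{0} + v_{1} = 2·v_{3}  →  sig = (2; 2)
  {3,5}:  v_{3} + v_{5} = 2·v_{4}  →  sig = (2; 2)
  {1,5}:  v_{1} + v_{5} = 3·v_{4}  →  sig = (2; 3)

so the primitive-relation signature multiset is
[(2; —), (2; 1), (2; 1), (2; 1), (2; 1), (2; 1), (2; 2), (2; 2), (2; 3)]


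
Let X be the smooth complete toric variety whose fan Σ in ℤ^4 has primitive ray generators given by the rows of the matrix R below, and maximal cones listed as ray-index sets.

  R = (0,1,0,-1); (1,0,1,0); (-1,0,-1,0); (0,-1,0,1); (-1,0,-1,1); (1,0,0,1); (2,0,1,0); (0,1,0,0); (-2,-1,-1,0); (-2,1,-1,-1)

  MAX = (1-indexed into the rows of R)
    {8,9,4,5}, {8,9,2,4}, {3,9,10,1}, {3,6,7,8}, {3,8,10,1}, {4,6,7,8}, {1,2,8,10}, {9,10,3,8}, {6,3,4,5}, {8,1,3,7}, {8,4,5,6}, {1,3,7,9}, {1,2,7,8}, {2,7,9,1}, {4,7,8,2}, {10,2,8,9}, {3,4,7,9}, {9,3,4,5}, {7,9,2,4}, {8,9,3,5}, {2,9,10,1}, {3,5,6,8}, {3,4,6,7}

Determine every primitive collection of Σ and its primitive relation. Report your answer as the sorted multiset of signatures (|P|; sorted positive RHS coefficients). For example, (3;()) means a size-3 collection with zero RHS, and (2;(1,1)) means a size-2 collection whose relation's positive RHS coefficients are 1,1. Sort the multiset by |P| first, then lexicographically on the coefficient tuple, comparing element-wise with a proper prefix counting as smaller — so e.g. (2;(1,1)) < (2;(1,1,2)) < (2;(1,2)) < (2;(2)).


15 collections generate NE(X_Σ); each relation:

  • {1,4}:  v_{1} + v_{4} = 0  ⟹  sig = (2;())
  • {2,3}:  v_{2} + v_{3} = 0  ⟹  sig = (2;())
  • {5,7}:  v_{5} + v_{7} = v_{6}  ⟹  sig = (2;(1))
  • {7,10}:  v_{7} + v_{10} = v_{1}  ⟹  sig = (2;(1))
  • {1,5}:  v_{1} + v_{5} = v_{3} + v_{8}  ⟹  sig = (2;(1,1))
  • {2,5}:  v_{2} + v_{5} = v_{4} + v_{8}  ⟹  sig = (2;(1,1))
  • {4,10}:  v_{4} + v_{10} = v_{8} + v_{9}  ⟹  sig = (2;(1,1))
  • {6,9}:  v_{6} + v_{9} = v_{3} + v_{4}  ⟹  sig = (2;(1,1))
  • {6,10}:  v_{6} + v_{10} = v_{3} + v_{8}  ⟹  sig = (2;(1,1))
  • {1,6}:  v_{1} + v_{6} = v_{3} + v_{7} + v_{8}  ⟹  sig = (2;(1,1,1))
  • {2,6}:  v_{2} + v_{6} = v_{4} + v_{7} + v_{8}  ⟹  sig = (2;(1,1,1))
  • {5,10}:  v_{5} + v_{10} = v_{3} + 2·v_{8} + v_{9}  ⟹  sig = (2;(1,1,2))
  • {7,8,9}:  v_{7} + v_{8} + v_{9} = 0  ⟹  sig = (3;())
  • {1,8,9}:  v_{1} + v_{8} + v_{9} = v_{10}  ⟹  sig = (3;(1))
  • {3,4,8}:  v_{3} + v_{4} + v_{8} = v_{5}  ⟹  sig = (3;(1))

Sorted signature multiset PRS(X):
[(2;()), (2;()), (2;(1)), (2;(1)), (2;(1,1)), (2;(1,1)), (2;(1,1)), (2;(1,1)), (2;(1,1)), (2;(1,1,1)), (2;(1,1,1)), (2;(1,1,2)), (3;()), (3;(1)), (3;(1))]


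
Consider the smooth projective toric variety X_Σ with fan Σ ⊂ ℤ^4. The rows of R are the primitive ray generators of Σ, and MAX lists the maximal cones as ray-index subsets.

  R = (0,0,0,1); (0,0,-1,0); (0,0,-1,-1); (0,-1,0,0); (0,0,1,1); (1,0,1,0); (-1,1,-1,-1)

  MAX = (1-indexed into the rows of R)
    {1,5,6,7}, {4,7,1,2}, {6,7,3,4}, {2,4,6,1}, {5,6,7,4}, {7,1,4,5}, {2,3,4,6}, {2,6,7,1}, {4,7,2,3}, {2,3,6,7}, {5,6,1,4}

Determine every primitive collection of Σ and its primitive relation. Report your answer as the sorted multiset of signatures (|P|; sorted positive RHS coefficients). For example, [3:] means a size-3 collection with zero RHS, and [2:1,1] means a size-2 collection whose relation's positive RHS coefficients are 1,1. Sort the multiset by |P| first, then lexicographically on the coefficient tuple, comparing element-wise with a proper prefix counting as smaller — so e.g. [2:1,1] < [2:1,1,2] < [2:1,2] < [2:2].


Primitive collections (5):

  {3,5}:  v_{3} + v_{5} = 0  →  sig = [2:]
  {1,3}:  v_{1} + v_{3} = v_{2}  →  sig = [2:1]
  {2,5}:  v_{2} + v_{5} = v_{1}  →  sig = [2:1]
  {1,4,6,7}:  v_{1} + v_{4} + v_{6} + v_{7} = 0  →  sig = [4:]
  {2,4,6,7}:  v_{2} + v_{4} + v_{6} + v_{7} = v_{3}  →  sig = [4:1]

Signatures (|P|; sorted positive RHS coefficients), sorted:
    [2:]
    [2:1]
    [2:1]
    [4:]
    [4:1]


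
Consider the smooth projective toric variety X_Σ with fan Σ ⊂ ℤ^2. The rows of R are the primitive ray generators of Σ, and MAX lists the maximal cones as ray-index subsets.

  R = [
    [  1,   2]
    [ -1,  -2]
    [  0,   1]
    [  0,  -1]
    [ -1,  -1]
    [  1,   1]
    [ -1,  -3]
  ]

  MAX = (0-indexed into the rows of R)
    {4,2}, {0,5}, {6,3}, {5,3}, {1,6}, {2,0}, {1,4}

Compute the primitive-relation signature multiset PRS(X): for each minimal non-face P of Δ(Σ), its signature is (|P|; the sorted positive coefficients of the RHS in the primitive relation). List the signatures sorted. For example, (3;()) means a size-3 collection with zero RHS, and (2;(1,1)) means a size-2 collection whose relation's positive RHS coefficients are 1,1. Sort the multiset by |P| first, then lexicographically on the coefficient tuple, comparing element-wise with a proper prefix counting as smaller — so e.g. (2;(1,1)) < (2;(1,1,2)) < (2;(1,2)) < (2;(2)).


Σ has 14 primitive collections:

  P = {0,1}:  v_{0} + v_{1} = 0 ; sig = (2;())
  P = {2,3}:  v_{2} + v_{3} = 0 ; sig = (2;())
  P = {4,5}:  v_{4} + v_{5} = 0 ; sig = (2;())
  P = {0,3}:  v_{0} + v_{3} = v_{5} ; sig = (2;(1))
  P = {0,4}:  v_{0} + v_{4} = v_{2} ; sig = (2;(1))
  P = {0,6}:  v_{0} + v_{6} = v_{3} ; sig = (2;(1))
  P = {1,2}:  v_{1} + v_{2} = v_{4} ; sig = (2;(1))
  P = {1,3}:  v_{1} + v_{3} = v_{6} ; sig = (2;(1))
  P = {1,5}:  v_{1} + v_{5} = v_{3} ; sig = (2;(1))
  P = {2,5}:  v_{2} + v_{5} = v_{0} ; sig = (2;(1))
  P = {2,6}:  v_{2} + v_{6} = v_{1} ; sig = (2;(1))
  P = {3,4}:  v_{3} + v_{4} = v_{1} ; sig = (2;(1))
  P = {4,6}:  v_{4} + v_{6} = 2·v_{1} ; sig = (2;(2))
  P = {5,6}:  v_{5} + v_{6} = 2·v_{3} ; sig = (2;(2))

Signatures (|P|; sorted positive RHS coefficients), sorted:
[(2;()), (2;()), (2;()), (2;(1)), (2;(1)), (2;(1)), (2;(1)), (2;(1)), (2;(1)), (2;(1)), (2;(1)), (2;(1)), (2;(2)), (2;(2))]


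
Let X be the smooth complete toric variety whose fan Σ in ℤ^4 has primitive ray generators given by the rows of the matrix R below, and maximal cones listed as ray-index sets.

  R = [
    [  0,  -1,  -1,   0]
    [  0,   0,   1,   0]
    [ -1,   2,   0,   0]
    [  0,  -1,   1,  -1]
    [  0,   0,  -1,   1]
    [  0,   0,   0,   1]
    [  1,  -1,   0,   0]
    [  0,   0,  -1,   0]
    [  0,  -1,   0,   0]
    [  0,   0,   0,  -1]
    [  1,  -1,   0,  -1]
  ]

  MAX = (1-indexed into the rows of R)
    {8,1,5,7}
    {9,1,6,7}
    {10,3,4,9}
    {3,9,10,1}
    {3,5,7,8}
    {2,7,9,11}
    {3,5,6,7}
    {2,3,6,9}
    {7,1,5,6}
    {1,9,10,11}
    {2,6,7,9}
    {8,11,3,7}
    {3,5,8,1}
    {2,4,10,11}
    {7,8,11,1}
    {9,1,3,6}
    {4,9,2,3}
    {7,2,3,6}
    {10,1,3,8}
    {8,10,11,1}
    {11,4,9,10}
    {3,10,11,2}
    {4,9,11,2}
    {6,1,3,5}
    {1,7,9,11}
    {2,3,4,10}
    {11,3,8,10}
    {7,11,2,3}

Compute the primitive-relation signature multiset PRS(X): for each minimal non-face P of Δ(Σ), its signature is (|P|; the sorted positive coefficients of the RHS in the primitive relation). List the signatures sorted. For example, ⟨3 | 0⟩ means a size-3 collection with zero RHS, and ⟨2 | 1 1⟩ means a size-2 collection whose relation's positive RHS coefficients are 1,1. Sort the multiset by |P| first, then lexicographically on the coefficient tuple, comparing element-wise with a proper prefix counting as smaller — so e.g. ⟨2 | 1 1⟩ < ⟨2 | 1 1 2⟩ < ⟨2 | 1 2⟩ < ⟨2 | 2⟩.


Σ has 22 primitive collections:

  P={2,8}:  v_{2} + v_{8} = 0  →  sig = ⟨2 | 0⟩
  P={6,10}:  v_{6} + v_{10} = 0  →  sig = ⟨2 | 0⟩
  P={1,2}:  v_{1} + v_{2} = v_{9}  →  sig = ⟨2 | 1⟩
  P={2,5}:  v_{2} + v_{5} = v_{6}  →  sig = ⟨2 | 1⟩
  P={4,5}:  v_{4} + v_{5} = v_{9}  →  sig = ⟨2 | 1⟩
  P={5,10}:  v_{5} + v_{10} = v_{8}  →  sig = ⟨2 | 1⟩
  P={6,8}:  v_{6} + v_{8} = v_{5}  →  sig = ⟨2 | 1⟩
  P={6,11}:  v_{6} + v_{11} = v_{7}  →  sig = ⟨2 | 1⟩
  P={7,10}:  v_{7} + v_{10} = v_{11}  →  sig = ⟨2 | 1⟩
  P={8,9}:  v_{8} + v_{9} = v_{1}  →  sig = ⟨2 | 1⟩
  P={4,6}:  v_{4} + v_{6} = v_{2} + v_{9}  →  sig = ⟨2 | 1 1⟩
  P={4,8}:  v_{4} + v_{8} = v_{9} + v_{10}  →  sig = ⟨2 | 1 1⟩
  P={5,9}:  v_{5} + v_{9} = v_{1} + v_{6}  →  sig = ⟨2 | 1 1⟩
  P={5,11}:  v_{5} + v_{11} = v_{7} + v_{8}  →  sig = ⟨2 | 1 1⟩
  P={4,7}:  v_{4} + v_{7} = v_{2} + v_{9} + v_{11}  →  sig = ⟨2 | 1 1 1⟩
  P={1,4}:  v_{1} + v_{4} = 2·v_{9} + v_{10}  →  sig = ⟨2 | 1 2⟩
  P={3,7,9}:  v_{3} + v_{7} + v_{9} = 0  →  sig = ⟨3 | 0⟩
  P={1,3,7}:  v_{1} + v_{3} + v_{7} = v_{8}  →  sig = ⟨3 | 1⟩
  P={2,9,10}:  v_{2} + v_{9} + v_{10} = v_{4}  →  sig = ⟨3 | 1⟩
  P={3,9,11}:  v_{3} + v_{9} + v_{11} = v_{10}  →  sig = ⟨3 | 1⟩
  P={1,3,11}:  v_{1} + v_{3} + v_{11} = v_{8} + v_{10}  →  sig = ⟨3 | 1 1⟩
  P={3,4,11}:  v_{3} + v_{4} + v_{11} = v_{2} + 2·v_{10}  →  sig = ⟨3 | 1 2⟩

Hence PRS(X_Σ) =
[⟨2 | 0⟩, ⟨2 | 0⟩, ⟨2 | 1⟩, ⟨2 | 1⟩, ⟨2 | 1⟩, ⟨2 | 1⟩, ⟨2 | 1⟩, ⟨2 | 1⟩, ⟨2 | 1⟩, ⟨2 | 1⟩, ⟨2 | 1 1⟩, ⟨2 | 1 1⟩, ⟨2 | 1 1⟩, ⟨2 | 1 1⟩, ⟨2 | 1 1 1⟩, ⟨2 | 1 2⟩, ⟨3 | 0⟩, ⟨3 | 1⟩, ⟨3 | 1⟩, ⟨3 | 1⟩, ⟨3 | 1 1⟩, ⟨3 | 1 2⟩]


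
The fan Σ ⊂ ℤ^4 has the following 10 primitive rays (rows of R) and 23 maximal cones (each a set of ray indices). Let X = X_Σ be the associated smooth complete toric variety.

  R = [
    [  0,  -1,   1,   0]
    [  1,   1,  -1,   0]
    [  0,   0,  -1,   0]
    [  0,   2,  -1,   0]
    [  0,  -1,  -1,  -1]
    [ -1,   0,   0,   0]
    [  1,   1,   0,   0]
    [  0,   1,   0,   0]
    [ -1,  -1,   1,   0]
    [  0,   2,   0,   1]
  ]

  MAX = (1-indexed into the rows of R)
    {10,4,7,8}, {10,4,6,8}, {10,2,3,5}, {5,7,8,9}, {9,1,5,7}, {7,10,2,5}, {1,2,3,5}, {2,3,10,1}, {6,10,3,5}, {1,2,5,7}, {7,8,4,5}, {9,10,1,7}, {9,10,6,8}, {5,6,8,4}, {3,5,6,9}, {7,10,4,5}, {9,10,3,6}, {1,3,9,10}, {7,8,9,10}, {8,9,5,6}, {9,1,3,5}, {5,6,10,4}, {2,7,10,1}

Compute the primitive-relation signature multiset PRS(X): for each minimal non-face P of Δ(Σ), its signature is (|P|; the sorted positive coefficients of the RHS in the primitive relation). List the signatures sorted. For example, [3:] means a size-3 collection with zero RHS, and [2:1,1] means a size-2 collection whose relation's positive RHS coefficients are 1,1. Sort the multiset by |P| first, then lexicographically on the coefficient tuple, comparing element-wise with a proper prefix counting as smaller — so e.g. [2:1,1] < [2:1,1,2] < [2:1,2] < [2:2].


|primitive collections| = 15. Relations:

  P = {2,9}:  v_{2} + v_{9} = 0  →  sig = [2:]
  P = {1,4}:  v_{1} + v_{4} = v_{8}  →  sig = [2:1]
  P = {1,6}:  v_{1} + v_{6} = v_{9}  →  sig = [2:1]
  P = {3,7}:  v_{3} + v_{7} = v_{2}  →  sig = [2:1]
  P = {6,7}:  v_{6} + v_{7} = v_{8}  →  sig = [2:1]
  P = {1,8}:  v_{1} + v_{8} = v_{7} + v_{9}  →  sig = [2:1,1]
  P = {2,6}:  v_{2} + v_{6} = v_{5} + v_{10}  →  sig = [2:1,1]
  P = {3,8}:  v_{3} + v_{8} = v_{5} + v_{10}  →  sig = [2:1,1]
  P = {4,9}:  v_{4} + v_{9} = v_{6} + v_{8}  →  sig = [2:1,1]
  P = {2,8}:  v_{2} + v_{8} = v_{5} + v_{7} + v_{10}  →  sig = [2:1,1,1]
  P = {2,4}:  v_{2} + v_{4} = 2·v_{5} + v_{7} + 2·v_{10}  →  sig = [2:1,2,2]
  P = {3,4}:  v_{3} + v_{4} = 2·v_{5} + 2·v_{10}  →  sig = [2:2,2]
  P = {1,5,10}:  v_{1} + v_{5} + v_{10} = 0  →  sig = [3:]
  P = {5,8,10}:  v_{5} + v_{8} + v_{10} = v_{4}  →  sig = [3:1]
  P = {5,9,10}:  v_{5} + v_{9} + v_{10} = v_{6}  →  sig = [3:1]

Signatures (|P|; sorted positive RHS coefficients), sorted:
{ [2:],  [2:1] ×4,  [2:1,1] ×4,  [2:1,1,1],  [2:1,2,2],  [2:2,2],  [3:],  [3:1] ×2 }


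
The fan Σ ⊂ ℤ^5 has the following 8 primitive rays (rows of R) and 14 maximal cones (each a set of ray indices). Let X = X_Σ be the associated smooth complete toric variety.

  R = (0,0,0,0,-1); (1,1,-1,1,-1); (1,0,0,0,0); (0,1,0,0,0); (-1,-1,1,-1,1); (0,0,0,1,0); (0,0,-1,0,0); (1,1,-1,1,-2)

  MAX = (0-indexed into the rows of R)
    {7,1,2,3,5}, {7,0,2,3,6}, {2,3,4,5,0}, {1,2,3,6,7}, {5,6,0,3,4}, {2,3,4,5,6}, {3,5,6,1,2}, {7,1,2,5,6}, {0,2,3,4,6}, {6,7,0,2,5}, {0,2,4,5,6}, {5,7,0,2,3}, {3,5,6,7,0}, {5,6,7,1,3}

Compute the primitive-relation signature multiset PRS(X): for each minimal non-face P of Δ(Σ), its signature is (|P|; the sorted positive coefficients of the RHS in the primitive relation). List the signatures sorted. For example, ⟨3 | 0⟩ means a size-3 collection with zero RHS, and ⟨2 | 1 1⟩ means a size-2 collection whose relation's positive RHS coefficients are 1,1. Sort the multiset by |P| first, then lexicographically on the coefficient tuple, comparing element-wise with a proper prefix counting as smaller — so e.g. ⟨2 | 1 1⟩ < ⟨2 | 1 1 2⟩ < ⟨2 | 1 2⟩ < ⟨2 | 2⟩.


Δ(Σ) — 8 vertices, 5 min non-faces:

  • {1,4}:  v_{1} + v_{4} = 0  →  sig = ⟨2 | 0⟩
  • {0,1}:  v_{0} + v_{1} = v_{7}  →  sig = ⟨2 | 1⟩
  • {4,7}:  v_{4} + v_{7} = v_{0}  →  sig = ⟨2 | 1⟩
  • {0,2,3,5,6}:  v_{0} + v_{2} + v_{3} + v_{5} + v_{6} = v_{1}  →  sig = ⟨5 | 1⟩
  • {2,3,5,6,7}:  v_{2} + v_{3} + v_{5} + v_{6} + v_{7} = 2·v_{1}  →  sig = ⟨5 | 2⟩

Sorted signature multiset PRS(X):
    |P|=2: 3 collections, coeffs (), (1), (1)
    |P|=5: 2 collections, coeffs (1), (2)


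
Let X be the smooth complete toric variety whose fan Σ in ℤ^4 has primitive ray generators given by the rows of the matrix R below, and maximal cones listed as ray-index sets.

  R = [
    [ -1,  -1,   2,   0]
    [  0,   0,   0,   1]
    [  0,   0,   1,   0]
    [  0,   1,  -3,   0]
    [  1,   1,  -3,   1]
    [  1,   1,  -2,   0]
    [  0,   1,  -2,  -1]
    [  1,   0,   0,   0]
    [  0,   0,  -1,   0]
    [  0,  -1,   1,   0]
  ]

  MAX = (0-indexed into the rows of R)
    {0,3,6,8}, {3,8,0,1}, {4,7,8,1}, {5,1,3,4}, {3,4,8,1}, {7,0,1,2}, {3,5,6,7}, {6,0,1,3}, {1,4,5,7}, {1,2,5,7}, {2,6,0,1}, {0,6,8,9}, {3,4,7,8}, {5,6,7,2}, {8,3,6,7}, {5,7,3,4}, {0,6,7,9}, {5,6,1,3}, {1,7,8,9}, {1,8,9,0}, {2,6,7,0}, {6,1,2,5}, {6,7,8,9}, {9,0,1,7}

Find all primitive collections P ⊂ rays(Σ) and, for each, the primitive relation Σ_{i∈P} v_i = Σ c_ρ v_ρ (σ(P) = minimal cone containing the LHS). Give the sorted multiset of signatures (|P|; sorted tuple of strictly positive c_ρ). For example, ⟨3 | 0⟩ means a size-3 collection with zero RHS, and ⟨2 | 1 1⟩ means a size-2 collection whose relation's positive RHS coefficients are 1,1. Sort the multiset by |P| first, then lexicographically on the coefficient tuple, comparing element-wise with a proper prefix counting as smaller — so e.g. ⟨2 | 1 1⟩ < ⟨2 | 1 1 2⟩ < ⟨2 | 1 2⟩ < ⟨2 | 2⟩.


17 collections generate NE(X_Σ); each relation:

  P={0,5}:  v_{0} + v_{5} = 0  so sig = ⟨2 | 0⟩
  P={2,8}:  v_{2} + v_{8} = 0  so sig = ⟨2 | 0⟩
  P={0,4}:  v_{0} + v_{4} = v_{1} + v_{8}  so sig = ⟨2 | 1 1⟩
  P={2,3}:  v_{2} + v_{3} = v_{1} + v_{6}  so sig = ⟨2 | 1 1⟩
  P={2,4}:  v_{2} + v_{4} = v_{1} + v_{5}  so sig = ⟨2 | 1 1⟩
  P={2,9}:  v_{2} + v_{9} = v_{0} + v_{7}  so sig = ⟨2 | 1 1⟩
  P={4,6}:  v_{4} + v_{6} = v_{3} + v_{5}  so sig = ⟨2 | 1 1⟩
  P={5,8}:  v_{5} + v_{8} = v_{3} + v_{7}  so sig = ⟨2 | 1 1⟩
  P={5,9}:  v_{5} + v_{9} = v_{7} + v_{8}  so sig = ⟨2 | 1 1⟩
  P={4,9}:  v_{4} + v_{9} = v_{1} + v_{7} + 2·v_{8}  so sig = ⟨2 | 1 1 2⟩
  P={3,9}:  v_{3} + v_{9} = 2·v_{8}  so sig = ⟨2 | 2⟩
  P={0,3,7}:  v_{0} + v_{3} + v_{7} = v_{8}  so sig = ⟨3 | 1⟩
  P={0,7,8}:  v_{0} + v_{7} + v_{8} = v_{9}  so sig = ⟨3 | 1⟩
  P={1,3,7}:  v_{1} + v_{3} + v_{7} = v_{4}  so sig = ⟨3 | 1⟩
  P={1,6,7}:  v_{1} + v_{6} + v_{7} = v_{5}  so sig = ⟨3 | 1⟩
  P={1,6,8}:  v_{1} + v_{6} + v_{8} = v_{3}  so sig = ⟨3 | 1⟩
  P={1,6,9}:  v_{1} + v_{6} + v_{9} = v_{8}  so sig = ⟨3 | 1⟩

Hence PRS(X_Σ) =
{ ⟨2 | 0⟩ ×2,  ⟨2 | 1 1⟩ ×7,  ⟨2 | 1 1 2⟩,  ⟨2 | 2⟩,  ⟨3 | 1⟩ ×6 }


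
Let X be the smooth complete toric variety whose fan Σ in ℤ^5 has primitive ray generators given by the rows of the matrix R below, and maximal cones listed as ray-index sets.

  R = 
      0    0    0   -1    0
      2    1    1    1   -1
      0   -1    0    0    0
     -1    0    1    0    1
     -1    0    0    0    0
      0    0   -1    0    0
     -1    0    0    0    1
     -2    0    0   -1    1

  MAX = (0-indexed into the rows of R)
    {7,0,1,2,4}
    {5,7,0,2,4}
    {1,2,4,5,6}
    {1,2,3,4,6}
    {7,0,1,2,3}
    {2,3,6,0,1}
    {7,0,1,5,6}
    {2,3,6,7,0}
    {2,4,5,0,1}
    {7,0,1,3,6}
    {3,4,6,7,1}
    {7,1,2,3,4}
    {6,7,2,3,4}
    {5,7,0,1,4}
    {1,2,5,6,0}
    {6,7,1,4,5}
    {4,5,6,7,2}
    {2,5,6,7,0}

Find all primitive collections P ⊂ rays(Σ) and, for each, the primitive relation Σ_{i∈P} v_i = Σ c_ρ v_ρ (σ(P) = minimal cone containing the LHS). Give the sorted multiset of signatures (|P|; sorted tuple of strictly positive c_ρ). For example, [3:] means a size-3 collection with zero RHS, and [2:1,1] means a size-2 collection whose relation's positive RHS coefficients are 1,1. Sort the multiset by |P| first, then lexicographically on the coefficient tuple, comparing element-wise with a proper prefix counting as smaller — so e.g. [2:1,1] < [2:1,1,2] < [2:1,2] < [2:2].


5 minimal non-faces of Δ(Σ) (on 8 rays):

  {3,5}:  v_{3} + v_{5} = v_{6} ; sig = [2:1]
  {0,4,6}:  v_{0} + v_{4} + v_{6} = v_{7} ; sig = [3:1]
  {0,3,4}:  v_{0} + v_{3} + v_{4} = v_{1} + v_{2} + 2·v_{7} ; sig = [3:1,1,2]
  {1,2,5,7}:  v_{1} + v_{2} + v_{5} + v_{7} = 0 ; sig = [4:]
  {1,2,6,7}:  v_{1} + v_{2} + v_{6} + v_{7} = v_{3} ; sig = [4:1]

so the primitive-relation signature multiset is
[[2:1], [3:1], [3:1,1,2], [4:], [4:1]]


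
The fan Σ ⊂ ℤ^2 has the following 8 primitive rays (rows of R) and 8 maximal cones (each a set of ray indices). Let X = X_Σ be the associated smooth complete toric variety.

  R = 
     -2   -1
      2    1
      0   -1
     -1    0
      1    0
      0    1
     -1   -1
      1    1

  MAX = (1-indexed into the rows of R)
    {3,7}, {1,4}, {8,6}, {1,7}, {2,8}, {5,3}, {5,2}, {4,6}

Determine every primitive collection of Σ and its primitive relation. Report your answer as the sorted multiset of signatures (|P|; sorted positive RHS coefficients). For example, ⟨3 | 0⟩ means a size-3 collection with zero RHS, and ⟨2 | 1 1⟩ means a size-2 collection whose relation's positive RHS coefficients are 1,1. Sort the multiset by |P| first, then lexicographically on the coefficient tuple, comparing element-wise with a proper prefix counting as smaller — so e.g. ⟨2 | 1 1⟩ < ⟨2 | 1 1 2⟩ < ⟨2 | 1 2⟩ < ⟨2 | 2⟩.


20 collections generate NE(X_Σ); each relation:

  • {1,2}:  v_{1} + v_{2} = 0 ; sig = ⟨2 | 0⟩
  • {3,6}:  v_{3} + v_{6} = 0 ; sig = ⟨2 | 0⟩
  • {4,5}:  v_{4} + v_{5} = 0 ; sig = ⟨2 | 0⟩
  • {7,8}:  v_{7} + v_{8} = 0 ; sig = ⟨2 | 0⟩
  • {1,5}:  v_{1} + v_{5} = v_{7} ; sig = ⟨2 | 1⟩
  • {1,8}:  v_{1} + v_{8} = v_{4} ; sig = ⟨2 | 1⟩
  • {2,4}:  v_{2} + v_{4} = v_{8} ; sig = ⟨2 | 1⟩
  • {2,7}:  v_{2} + v_{7} = v_{5} ; sig = ⟨2 | 1⟩
  • {3,4}:  v_{3} + v_{4} = v_{7} ; sig = ⟨2 | 1⟩
  • {3,8}:  v_{3} + v_{8} = v_{5} ; sig = ⟨2 | 1⟩
  • {4,7}:  v_{4} + v_{7} = v_{1} ; sig = ⟨2 | 1⟩
  • {4,8}:  v_{4} + v_{8} = v_{6} ; sig = ⟨2 | 1⟩
  • {5,6}:  v_{5} + v_{6} = v_{8} ; sig = ⟨2 | 1⟩
  • {5,7}:  v_{5} + v_{7} = v_{3} ; sig = ⟨2 | 1⟩
  • {5,8}:  v_{5} + v_{8} = v_{2} ; sig = ⟨2 | 1⟩
  • {6,7}:  v_{6} + v_{7} = v_{4} ; sig = ⟨2 | 1⟩
  • {1,3}:  v_{1} + v_{3} = 2·v_{7} ; sig = ⟨2 | 2⟩
  • {1,6}:  v_{1} + v_{6} = 2·v_{4} ; sig = ⟨2 | 2⟩
  • {2,3}:  v_{2} + v_{3} = 2·v_{5} ; sig = ⟨2 | 2⟩
  • {2,6}:  v_{2} + v_{6} = 2·v_{8} ; sig = ⟨2 | 2⟩

Signatures (|P|; sorted positive RHS coefficients), sorted:
    ⟨2 | 0⟩
    ⟨2 | 0⟩
    ⟨2 | 0⟩
    ⟨2 | 0⟩
    ⟨2 | 1⟩
    ⟨2 | 1⟩
    ⟨2 | 1⟩
    ⟨2 | 1⟩
    ⟨2 | 1⟩
    ⟨2 | 1⟩
    ⟨2 | 1⟩
    ⟨2 | 1⟩
    ⟨2 | 1⟩
    ⟨2 | 1⟩
    ⟨2 | 1⟩
    ⟨2 | 1⟩
    ⟨2 | 2⟩
    ⟨2 | 2⟩
    ⟨2 | 2⟩
    ⟨2 | 2⟩


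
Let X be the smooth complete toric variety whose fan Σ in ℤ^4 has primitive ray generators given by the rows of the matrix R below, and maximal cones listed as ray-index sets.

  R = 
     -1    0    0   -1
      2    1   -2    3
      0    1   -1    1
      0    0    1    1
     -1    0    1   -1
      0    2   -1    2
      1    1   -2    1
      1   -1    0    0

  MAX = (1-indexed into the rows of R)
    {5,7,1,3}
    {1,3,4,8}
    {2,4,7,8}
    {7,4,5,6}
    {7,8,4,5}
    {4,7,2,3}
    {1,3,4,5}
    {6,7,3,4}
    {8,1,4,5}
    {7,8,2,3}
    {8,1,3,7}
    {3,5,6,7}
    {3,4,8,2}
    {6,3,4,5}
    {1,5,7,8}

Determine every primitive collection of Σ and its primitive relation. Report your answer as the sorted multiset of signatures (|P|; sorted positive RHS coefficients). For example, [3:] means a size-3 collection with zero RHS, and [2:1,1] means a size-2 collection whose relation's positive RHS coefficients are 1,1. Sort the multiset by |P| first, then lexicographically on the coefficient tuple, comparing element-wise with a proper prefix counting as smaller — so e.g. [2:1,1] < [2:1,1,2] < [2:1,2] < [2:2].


The 9 primitive collections of Σ (r=8, n=4):

  {2,5}:  v_{2} + v_{5} = v_{4} + v_{7} ; sig = [2:1,1]
  {6,8}:  v_{6} + v_{8} = v_{4} + v_{7} ; sig = [2:1,1]
  {1,2}:  v_{1} + v_{2} = 2·v_{3} + v_{8} ; sig = [2:1,2]
  {1,6}:  v_{1} + v_{6} = 2·v_{3} + v_{5} ; sig = [2:1,2]
  {2,6}:  v_{2} + v_{6} = v_{3} + 2·v_{4} + 2·v_{7} ; sig = [2:1,2,2]
  {3,5,8}:  v_{3} + v_{5} + v_{8} = 0 ; sig = [3:]
  {1,4,7}:  v_{1} + v_{4} + v_{7} = v_{3} ; sig = [3:1]
  {3,4,5,7}:  v_{3} + v_{4} + v_{5} + v_{7} = v_{6} ; sig = [4:1]
  {3,4,7,8}:  v_{3} + v_{4} + v_{7} + v_{8} = v_{2} ; sig = [4:1]

so the primitive-relation signature multiset is
    [2:1,1]
    [2:1,1]
    [2:1,2]
    [2:1,2]
    [2:1,2,2]
    [3:]
    [3:1]
    [4:1]
    [4:1]


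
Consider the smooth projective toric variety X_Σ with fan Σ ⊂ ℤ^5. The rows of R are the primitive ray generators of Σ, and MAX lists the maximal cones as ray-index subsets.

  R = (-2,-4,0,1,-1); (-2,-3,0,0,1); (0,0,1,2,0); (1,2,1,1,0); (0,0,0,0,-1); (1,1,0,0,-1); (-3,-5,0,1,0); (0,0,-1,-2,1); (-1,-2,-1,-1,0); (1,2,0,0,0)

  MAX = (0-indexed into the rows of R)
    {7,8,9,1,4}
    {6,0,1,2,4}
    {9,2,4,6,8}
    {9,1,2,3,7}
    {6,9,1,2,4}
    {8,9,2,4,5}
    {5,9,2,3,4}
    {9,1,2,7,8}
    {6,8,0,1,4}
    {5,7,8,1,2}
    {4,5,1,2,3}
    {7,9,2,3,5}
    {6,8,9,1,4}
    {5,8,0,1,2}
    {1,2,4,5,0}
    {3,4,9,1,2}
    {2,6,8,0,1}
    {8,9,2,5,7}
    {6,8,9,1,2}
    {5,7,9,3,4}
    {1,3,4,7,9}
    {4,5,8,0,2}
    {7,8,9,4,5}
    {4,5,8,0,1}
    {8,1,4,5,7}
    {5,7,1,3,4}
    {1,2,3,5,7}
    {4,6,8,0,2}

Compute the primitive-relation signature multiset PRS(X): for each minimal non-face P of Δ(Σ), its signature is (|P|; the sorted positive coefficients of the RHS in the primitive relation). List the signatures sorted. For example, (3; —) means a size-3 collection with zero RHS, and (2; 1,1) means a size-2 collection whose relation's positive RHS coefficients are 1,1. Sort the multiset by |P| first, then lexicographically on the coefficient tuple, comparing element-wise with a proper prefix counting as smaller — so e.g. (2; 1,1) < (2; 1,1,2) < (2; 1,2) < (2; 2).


10 collections generate NE(X_Σ); each relation:

  • {3,8}:  v_{3} + v_{8} = 0 — sig = (2; —)
  • {5,6}:  v_{5} + v_{6} = v_{0} — sig = (2; 1)
  • {6,7}:  v_{6} + v_{7} = v_{1} + v_{8} — sig = (2; 1,1)
  • {0,7}:  v_{0} + v_{7} = v_{1} + v_{5} + v_{8} — sig = (2; 1,1,1)
  • {0,9}:  v_{0} + v_{9} = v_{2} + v_{4} + v_{8} — sig = (2; 1,1,1)
  • {3,6}:  v_{3} + v_{6} = v_{1} + v_{2} + v_{4} — sig = (2; 1,1,1)
  • {0,3}:  v_{0} + v_{3} = v_{1} + v_{2} + v_{4} + v_{5} — sig = (2; 1,1,1,1)
  • {1,5,9}:  v_{1} + v_{5} + v_{9} = 0 — sig = (3; —)
  • {2,4,7}:  v_{2} + v_{4} + v_{7} = 0 — sig = (3; —)
  • {1,2,4,8}:  v_{1} + v_{2} + v_{4} + v_{8} = v_{6} — sig = (4; 1)

Signatures (|P|; sorted positive RHS coefficients), sorted:
[(2; —), (2; 1), (2; 1,1), (2; 1,1,1), (2; 1,1,1), (2; 1,1,1), (2; 1,1,1,1), (3; —), (3; —), (4; 1)]


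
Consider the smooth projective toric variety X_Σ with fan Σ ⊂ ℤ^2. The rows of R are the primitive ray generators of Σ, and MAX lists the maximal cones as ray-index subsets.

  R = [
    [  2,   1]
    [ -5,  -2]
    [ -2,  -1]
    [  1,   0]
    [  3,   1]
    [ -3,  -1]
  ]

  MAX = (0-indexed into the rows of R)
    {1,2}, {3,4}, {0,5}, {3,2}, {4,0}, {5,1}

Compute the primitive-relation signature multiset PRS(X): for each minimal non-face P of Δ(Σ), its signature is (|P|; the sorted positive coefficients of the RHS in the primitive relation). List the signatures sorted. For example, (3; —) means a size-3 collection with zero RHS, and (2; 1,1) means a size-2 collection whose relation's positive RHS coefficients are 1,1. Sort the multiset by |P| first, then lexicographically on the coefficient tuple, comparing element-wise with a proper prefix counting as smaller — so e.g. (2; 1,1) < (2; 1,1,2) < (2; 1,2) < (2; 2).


Δ(Σ) — 6 vertices, 9 min non-faces:

  P = {0,2}:  v_{0} + v_{2} = 0 ; sig = (2; —)
  P = {4,5}:  v_{4} + v_{5} = 0 ; sig = (2; —)
  P = {0,1}:  v_{0} + v_{1} = v_{5} ; sig = (2; 1)
  P = {0,3}:  v_{0} + v_{3} = v_{4} ; sig = (2; 1)
  P = {1,4}:  v_{1} + v_{4} = v_{2} ; sig = (2; 1)
  P = {2,4}:  v_{2} + v_{4} = v_{3} ; sig = (2; 1)
  P = {2,5}:  v_{2} + v_{5} = v_{1} ; sig = (2; 1)
  P = {3,5}:  v_{3} + v_{5} = v_{2} ; sig = (2; 1)
  P = {1,3}:  v_{1} + v_{3} = 2·v_{2} ; sig = (2; 2)

Sorted signature multiset PRS(X):
[(2; —), (2; —), (2; 1), (2; 1), (2; 1), (2; 1), (2; 1), (2; 1), (2; 2)]


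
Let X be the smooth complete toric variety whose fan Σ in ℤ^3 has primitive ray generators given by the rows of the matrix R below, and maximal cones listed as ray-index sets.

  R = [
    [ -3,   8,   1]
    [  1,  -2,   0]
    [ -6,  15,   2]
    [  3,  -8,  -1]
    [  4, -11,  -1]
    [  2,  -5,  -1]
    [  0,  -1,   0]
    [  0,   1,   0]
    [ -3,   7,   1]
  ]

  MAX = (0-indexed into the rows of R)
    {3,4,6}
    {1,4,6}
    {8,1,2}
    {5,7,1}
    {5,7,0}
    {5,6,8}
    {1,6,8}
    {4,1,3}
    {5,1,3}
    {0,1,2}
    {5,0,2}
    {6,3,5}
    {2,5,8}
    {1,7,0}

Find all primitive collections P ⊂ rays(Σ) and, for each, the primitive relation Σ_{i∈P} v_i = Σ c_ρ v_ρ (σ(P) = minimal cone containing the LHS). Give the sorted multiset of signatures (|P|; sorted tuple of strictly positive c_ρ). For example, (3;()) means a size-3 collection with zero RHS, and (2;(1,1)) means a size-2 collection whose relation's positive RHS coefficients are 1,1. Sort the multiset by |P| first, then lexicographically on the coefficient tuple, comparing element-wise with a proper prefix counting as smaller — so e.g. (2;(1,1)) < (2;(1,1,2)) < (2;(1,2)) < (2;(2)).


|primitive collections| = 20. Relations:

  • {0,3}:  v_{0} + v_{3} = 0  so sig = (2;())
  • {6,7}:  v_{6} + v_{7} = 0  so sig = (2;())
  • {0,6}:  v_{0} + v_{6} = v_{8}  so sig = (2;(1))
  • {0,8}:  v_{0} + v_{8} = v_{2}  so sig = (2;(1))
  • {2,3}:  v_{2} + v_{3} = v_{8}  so sig = (2;(1))
  • {3,8}:  v_{3} + v_{8} = v_{6}  so sig = (2;(1))
  • {7,8}:  v_{7} + v_{8} = v_{0}  so sig = (2;(1))
  • {0,4}:  v_{0} + v_{4} = v_{1} + v_{6}  so sig = (2;(1,1))
  • {3,7}:  v_{3} + v_{7} = v_{1} + v_{5}  so sig = (2;(1,1))
  • {4,7}:  v_{4} + v_{7} = v_{1} + v_{3}  so sig = (2;(1,1))
  • {2,4}:  v_{2} + v_{4} = v_{1} + v_{6} + v_{8}  so sig = (2;(1,1,1))
  • {4,8}:  v_{4} + v_{8} = v_{1} + 2·v_{6}  so sig = (2;(1,2))
  • {2,6}:  v_{2} + v_{6} = 2·v_{8}  so sig = (2;(2))
  • {2,7}:  v_{2} + v_{7} = 2·v_{0}  so sig = (2;(2))
  • {4,5}:  v_{4} + v_{5} = 2·v_{3}  so sig = (2;(2))
  • {1,5,8}:  v_{1} + v_{5} + v_{8} = 0  so sig = (3;())
  • {0,1,5}:  v_{0} + v_{1} + v_{5} = v_{7}  so sig = (3;(1))
  • {1,2,5}:  v_{1} + v_{2} + v_{5} = v_{0}  so sig = (3;(1))
  • {1,3,6}:  v_{1} + v_{3} + v_{6} = v_{4}  so sig = (3;(1))
  • {1,5,6}:  v_{1} + v_{5} + v_{6} = v_{3}  so sig = (3;(1))

Hence PRS(X_Σ) =
[(2;()), (2;()), (2;(1)), (2;(1)), (2;(1)), (2;(1)), (2;(1)), (2;(1,1)), (2;(1,1)), (2;(1,1)), (2;(1,1,1)), (2;(1,2)), (2;(2)), (2;(2)), (2;(2)), (3;()), (3;(1)), (3;(1)), (3;(1)), (3;(1))]


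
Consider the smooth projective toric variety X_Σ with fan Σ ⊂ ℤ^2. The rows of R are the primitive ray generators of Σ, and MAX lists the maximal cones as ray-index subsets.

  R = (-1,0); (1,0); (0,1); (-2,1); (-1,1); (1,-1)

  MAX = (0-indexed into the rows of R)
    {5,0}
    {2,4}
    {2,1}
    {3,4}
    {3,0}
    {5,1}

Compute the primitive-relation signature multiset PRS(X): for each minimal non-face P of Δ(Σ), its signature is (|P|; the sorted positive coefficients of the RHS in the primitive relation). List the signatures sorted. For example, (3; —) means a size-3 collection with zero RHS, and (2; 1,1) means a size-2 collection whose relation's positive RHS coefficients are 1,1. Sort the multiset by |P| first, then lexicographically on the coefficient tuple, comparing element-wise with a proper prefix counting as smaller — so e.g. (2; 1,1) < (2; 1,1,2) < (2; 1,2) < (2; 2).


|primitive collections| = 9. Relations:

  {0,1}:  v_{0} + v_{1} = 0  so sig = (2; —)
  {4,5}:  v_{4} + v_{5} = 0  so sig = (2; —)
  {0,2}:  v_{0} + v_{2} = v_{4}  so sig = (2; 1)
  {0,4}:  v_{0} + v_{4} = v_{3}  so sig = (2; 1)
  {1,3}:  v_{1} + v_{3} = v_{4}  so sig = (2; 1)
  {1,4}:  v_{1} + v_{4} = v_{2}  so sig = (2; 1)
  {2,5}:  v_{2} + v_{5} = v_{1}  so sig = (2; 1)
  {3,5}:  v_{3} + v_{5} = v_{0}  so sig = (2; 1)
  {2,3}:  v_{2} + v_{3} = 2·v_{4}  so sig = (2; 2)

Hence PRS(X_Σ) =
{ (2; —) ×2,  (2; 1) ×6,  (2; 2) }


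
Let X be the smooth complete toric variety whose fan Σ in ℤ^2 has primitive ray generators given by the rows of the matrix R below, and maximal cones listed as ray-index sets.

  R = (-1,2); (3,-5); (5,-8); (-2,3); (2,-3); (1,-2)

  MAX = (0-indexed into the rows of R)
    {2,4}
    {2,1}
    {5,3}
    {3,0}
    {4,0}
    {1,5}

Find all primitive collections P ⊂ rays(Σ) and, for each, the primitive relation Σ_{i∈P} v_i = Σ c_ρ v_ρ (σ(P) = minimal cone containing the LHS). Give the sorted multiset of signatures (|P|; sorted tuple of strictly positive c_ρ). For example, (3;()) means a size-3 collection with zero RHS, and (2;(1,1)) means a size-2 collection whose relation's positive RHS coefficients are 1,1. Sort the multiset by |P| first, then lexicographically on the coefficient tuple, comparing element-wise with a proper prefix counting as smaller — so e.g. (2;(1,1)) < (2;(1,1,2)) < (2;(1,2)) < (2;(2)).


Δ(Σ) — 6 vertices, 9 min non-faces:

  • {0,5}:  v_{0} + v_{5} = 0  →  sig = (2;())
  • {3,4}:  v_{3} + v_{4} = 0  →  sig = (2;())
  • {0,1}:  v_{0} + v_{1} = v_{4}  →  sig = (2;(1))
  • {1,3}:  v_{1} + v_{3} = v_{5}  →  sig = (2;(1))
  • {1,4}:  v_{1} + v_{4} = v_{2}  →  sig = (2;(1))
  • {2,3}:  v_{2} + v_{3} = v_{1}  →  sig = (2;(1))
  • {4,5}:  v_{4} + v_{5} = v_{1}  →  sig = (2;(1))
  • {0,2}:  v_{0} + v_{2} = 2·v_{4}  →  sig = (2;(2))
  • {2,5}:  v_{2} + v_{5} = 2·v_{1}  →  sig = (2;(2))

Signatures (|P|; sorted positive RHS coefficients), sorted:
    (2;())
    (2;())
    (2;(1))
    (2;(1))
    (2;(1))
    (2;(1))
    (2;(1))
    (2;(2))
    (2;(2))


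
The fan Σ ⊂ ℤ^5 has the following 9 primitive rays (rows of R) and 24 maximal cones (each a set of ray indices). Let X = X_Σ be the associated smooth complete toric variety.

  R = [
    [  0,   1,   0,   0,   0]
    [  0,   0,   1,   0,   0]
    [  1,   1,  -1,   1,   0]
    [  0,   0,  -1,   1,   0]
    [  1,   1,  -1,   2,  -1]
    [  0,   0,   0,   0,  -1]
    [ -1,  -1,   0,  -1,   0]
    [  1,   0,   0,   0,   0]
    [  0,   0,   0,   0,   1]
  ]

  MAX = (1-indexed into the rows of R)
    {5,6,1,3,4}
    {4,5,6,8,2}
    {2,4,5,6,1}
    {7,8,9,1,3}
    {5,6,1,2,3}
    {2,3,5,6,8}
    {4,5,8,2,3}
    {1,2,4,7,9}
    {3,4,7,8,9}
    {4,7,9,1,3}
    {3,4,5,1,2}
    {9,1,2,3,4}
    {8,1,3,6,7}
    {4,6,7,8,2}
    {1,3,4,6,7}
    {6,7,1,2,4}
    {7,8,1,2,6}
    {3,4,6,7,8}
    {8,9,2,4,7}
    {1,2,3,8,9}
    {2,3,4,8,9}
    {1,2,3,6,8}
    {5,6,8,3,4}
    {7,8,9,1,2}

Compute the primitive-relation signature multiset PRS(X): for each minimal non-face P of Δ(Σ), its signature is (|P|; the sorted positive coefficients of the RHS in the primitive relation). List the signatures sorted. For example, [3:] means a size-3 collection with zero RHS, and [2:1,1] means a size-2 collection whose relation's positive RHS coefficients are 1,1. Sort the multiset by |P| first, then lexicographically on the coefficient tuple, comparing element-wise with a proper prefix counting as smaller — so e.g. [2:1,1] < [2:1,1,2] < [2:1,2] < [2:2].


Δ(Σ) — 9 vertices, 7 min non-faces:

  P = {6,9}:  v_{6} + v_{9} = 0  so sig = [2:]
  P = {5,7}:  v_{5} + v_{7} = v_{4} + v_{6}  so sig = [2:1,1]
  P = {5,9}:  v_{5} + v_{9} = v_{2} + v_{3} + v_{4}  so sig = [2:1,1,1]
  P = {2,3,7}:  v_{2} + v_{3} + v_{7} = 0  so sig = [3:]
  P = {1,4,8}:  v_{1} + v_{4} + v_{8} = v_{3}  so sig = [3:1]
  P = {1,5,8}:  v_{1} + v_{5} + v_{8} = v_{2} + 2·v_{3} + v_{6}  so sig = [3:1,1,2]
  P = {2,3,4,6}:  v_{2} + v_{3} + v_{4} + v_{6} = v_{5}  so sig = [4:1]

so the primitive-relation signature multiset is
    [2:]
    [2:1,1]
    [2:1,1,1]
    [3:]
    [3:1]
    [3:1,1,2]
    [4:1]
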